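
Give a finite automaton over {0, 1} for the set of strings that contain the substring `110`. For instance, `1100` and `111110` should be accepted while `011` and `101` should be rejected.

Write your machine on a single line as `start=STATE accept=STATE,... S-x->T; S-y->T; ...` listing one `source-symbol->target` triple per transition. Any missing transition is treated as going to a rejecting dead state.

Track how much of `110` has been matched so far: state s0 is no progress, s3 is the absorbing accept state reached once `110` has occurred. Intermediate states record partial matches; on a mismatch, fall back to the longest reusable overlap.
With 4 states:
        0   1  
>  s0   s0  s1 
   s1   s0  s2 
   s2   s3  s2 
 * s3   s3  s3 
(> = start, * = accepting)

start=s0; accept=s3; s0-0->s0; s0-1->s1; s1-0->s0; s1-1->s2; s2-0->s3; s2-1->s2; s3-0->s3; s3-1->s3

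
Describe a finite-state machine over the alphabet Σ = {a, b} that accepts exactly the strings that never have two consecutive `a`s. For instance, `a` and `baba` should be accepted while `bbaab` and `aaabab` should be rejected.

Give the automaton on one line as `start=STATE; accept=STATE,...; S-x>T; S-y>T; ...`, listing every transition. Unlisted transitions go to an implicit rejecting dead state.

start=q0; accept=q0,q1; q0-a>q1; q0-b>q0; q1-a>q2; q1-b>q0; q2-a>q2; q2-b>q2

This is the complement of 'contains `aa`'. Use the same substring-matching states — q0 through q2 holding how much of `aa` has just been matched — but flip the accepting set: everything except the trap q2 accepts.
With 3 states:
        a   b  
>* q0   q1  q0 
 * q1   q2  q0 
   q2   q2  q2 
(> = start, * = accepting)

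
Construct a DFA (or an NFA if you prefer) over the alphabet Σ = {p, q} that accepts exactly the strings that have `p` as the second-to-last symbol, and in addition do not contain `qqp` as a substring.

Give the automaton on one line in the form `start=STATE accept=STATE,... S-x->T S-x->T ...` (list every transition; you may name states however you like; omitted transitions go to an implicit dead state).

start=s0 accept=s3,s4 s0-p->s1 s0-q->s2 s1-p->s3 s1-q->s4 s2-p->s1 s2-q->s5 s3-p->s3 s3-q->s4 s4-p->s1 s4-q->s5 s5-p->s5 s5-q->s5

Handle the two conditions separately and then intersect. The first has 7 states tracking the last 2 symbols read; the second has 4 states tracking partial matches of the forbidden pattern `qqp`. A product state is a pair (one from each), accepting exactly when both do. After merging equivalent states the machine shrinks.
6 states suffice.
        p   q  
>  s0   s1  s2 
   s1   s3  s4 
   s2   s1  s5 
 * s3   s3  s4 
 * s4   s1  s5 
   s5   s5  s5 
(> = start, * = accepting)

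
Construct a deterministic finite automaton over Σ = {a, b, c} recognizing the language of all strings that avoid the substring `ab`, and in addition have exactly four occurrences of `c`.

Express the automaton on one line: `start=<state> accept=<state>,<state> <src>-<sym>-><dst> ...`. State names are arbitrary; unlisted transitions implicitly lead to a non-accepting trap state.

Build one automaton per condition and run them in lockstep. The first has 3 states tracking partial matches of the forbidden pattern `ab`; the second has 6 states tracking the count of `c`s, saturating at 5. A product state is a pair (one from each), accepting exactly when both do.
An 18-state machine:
          a    b    c  
>  q0     q1   q0   q2 
   q1     q1   q3   q2 
   q2     q4   q2   q5 
   q3     q3   q3   q6 
   q4     q4   q6   q5 
   q5     q7   q5   q8 
   q6     q6   q6   q9 
   q7     q7   q9   q8 
   q8    q10   q8  q11 
   q9     q9   q9  q12 
   q10   q10  q12  q11 
 * q11   q13  q11  q14 
   q12   q12  q12  q15 
 * q13   q13  q15  q14 
   q14   q16  q14  q14 
   q15   q15  q15  q17 
   q16   q16  q17  q14 
   q17   q17  q17  q17 
(> = start, * = accepting)

start=q0 accept=q11,q13 q0-a->q1 q0-b->q0 q0-c->q2 q1-a->q1 q1-b->q3 q1-c->q2 q2-a->q4 q2-b->q2 q2-c->q5 q3-a->q3 q3-b->q3 q3-c->q6 q4-a->q4 q4-b->q6 q4-c->q5 q5-a->q7 q5-b->q5 q5-c->q8 q6-a->q6 q6-b->q6 q6-c->q9 q7-a->q7 q7-b->q9 q7-c->q8 q8-a->q10 q8-b->q8 q8-c->q11 q9-a->q9 q9-b->q9 q9-c->q12 q10-a->q10 q10-b->q12 q10-c->q11 q11-a->q13 q11-b->q11 q11-c->q14 q12-a->q12 q12-b->q12 q12-c->q15 q13-a->q13 q13-b->q15 q13-c->q14 q14-a->q16 q14-b->q14 q14-c->q14 q15-a->q15 q15-b->q15 q15-c->q17 q16-a->q16 q16-b->q17 q16-c->q14 q17-a->q17 q17-b->q17 q17-c->q17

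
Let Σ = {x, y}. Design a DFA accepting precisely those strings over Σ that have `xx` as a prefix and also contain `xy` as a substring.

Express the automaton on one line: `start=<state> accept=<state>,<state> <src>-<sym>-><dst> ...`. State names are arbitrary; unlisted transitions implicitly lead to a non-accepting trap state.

start=q0 accept=q6 q0-x->q1 q0-y->q2 q1-x->q3 q1-y->q4 q2-x->q5 q2-y->q2 q3-x->q3 q3-y->q6 q4-x->q4 q4-y->q4 q5-x->q5 q5-y->q4 q6-x->q6 q6-y->q6

Build one automaton per condition and run them in lockstep. The first has 4 states tracking whether the input so far still matches the prefix `xx`; the second has 3 states tracking whether and how much of `xy` has been seen. A product state is a pair (one from each), accepting exactly when both do.
        x   y  
>  q0   q1  q2 
   q1   q3  q4 
   q2   q5  q2 
   q3   q3  q6 
   q4   q4  q4 
   q5   q5  q4 
 * q6   q6  q6 
(> = start, * = accepting)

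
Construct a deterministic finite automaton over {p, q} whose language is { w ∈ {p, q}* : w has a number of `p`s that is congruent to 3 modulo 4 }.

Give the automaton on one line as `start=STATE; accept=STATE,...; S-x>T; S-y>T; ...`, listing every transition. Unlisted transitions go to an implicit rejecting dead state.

The only thing that matters is how many `p`s have appeared, reduced mod 4. Use one state per residue: S0 for 0, …, S3 for 3. Reading `p` moves to the next residue; anything else stays put. S3 is accepting.
A 4-state machine:
        p   q  
>  S0   S1  S0 
   S1   S2  S1 
   S2   S3  S2 
 * S3   S0  S3 
(> = start, * = accepting)

start=S0; accept=S3; S0-p>S1; S0-q>S0; S1-p>S2; S1-q>S1; S2-p>S3; S2-q>S2; S3-p>S0; S3-q>S3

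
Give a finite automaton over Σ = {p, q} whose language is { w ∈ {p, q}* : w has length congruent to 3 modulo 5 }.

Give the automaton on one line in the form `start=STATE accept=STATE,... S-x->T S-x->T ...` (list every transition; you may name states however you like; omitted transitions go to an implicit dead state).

Count input length modulo 5: every symbol advances one step around the cycle A → B → C → D → E → A. Accept at D.
A 5-state machine:
       p  q 
>  A   B  B 
   B   C  C 
   C   D  D 
 * D   E  E 
   E   A  A 
(> = start, * = accepting)

start=A accept=D A-p->B A-q->B B-p->C B-q->C C-p->D C-q->D D-p->E D-q->E E-p->A E-q->A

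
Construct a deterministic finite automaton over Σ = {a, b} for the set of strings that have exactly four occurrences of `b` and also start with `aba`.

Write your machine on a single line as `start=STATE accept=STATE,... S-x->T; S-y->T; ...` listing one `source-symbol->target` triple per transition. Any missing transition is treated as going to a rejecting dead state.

Run two small machines in parallel and take their product. The first has 6 states tracking the count of `b`s, saturating at 5; the second has 5 states tracking whether the input so far still matches the prefix `aba`. A product state is a pair (one from each), accepting exactly when both do.
          a    b  
>  s0     s1   s2 
   s1     s3   s4 
   s2     s2   s5 
   s3     s3   s2 
   s4     s6   s5 
   s5     s5   s7 
   s6     s6   s8 
   s7     s7   s9 
   s8     s8  s10 
   s9     s9  s11 
   s10   s10  s12 
   s11   s11  s11 
 * s12   s12  s13 
   s13   s13  s13 
(> = start, * = accepting)

start=s0; accept=s12; s0-a->s1; s0-b->s2; s1-a->s3; s1-b->s4; s2-a->s2; s2-b->s5; s3-a->s3; s3-b->s2; s4-a->s6; s4-b->s5; s5-a->s5; s5-b->s7; s6-a->s6; s6-b->s8; s7-a->s7; s7-b->s9; s8-a->s8; s8-b->s10; s9-a->s9; s9-b->s11; s10-a->s10; s10-b->s12; s11-a->s11; s11-b->s11; s12-a->s12; s12-b->s13; s13-a->s13; s13-b->s13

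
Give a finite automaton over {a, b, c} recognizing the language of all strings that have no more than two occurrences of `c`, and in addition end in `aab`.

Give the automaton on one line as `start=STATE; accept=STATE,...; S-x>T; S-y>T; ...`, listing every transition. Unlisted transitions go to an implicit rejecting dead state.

Run two small machines in parallel and take their product. The first has 4 states tracking the count of `c`s, saturating at 3; the second has 4 states tracking how much of the suffix `aab` has currently been matched. A product state is a pair (one from each), accepting exactly when both do. Minimizing collapses redundant product states.
With 13 states:
          a    b    c  
>  q0     q1   q0   q2 
   q1     q3   q0   q2 
   q2     q4   q2   q5 
   q3     q3   q6   q2 
   q4     q7   q2   q5 
   q5     q8   q5   q9 
 * q6     q1   q0   q2 
   q7     q7  q10   q5 
   q8    q11   q5   q9 
   q9     q9   q9   q9 
 * q10    q4   q2   q5 
   q11   q11  q12   q9 
 * q12    q8   q5   q9 
(> = start, * = accepting)

start=q0; accept=q6,q10,q12; q0-a>q1; q0-b>q0; q0-c>q2; q1-a>q3; q1-b>q0; q1-c>q2; q2-a>q4; q2-b>q2; q2-c>q5; q3-a>q3; q3-b>q6; q3-c>q2; q4-a>q7; q4-b>q2; q4-c>q5; q5-a>q8; q5-b>q5; q5-c>q9; q6-a>q1; q6-b>q0; q6-c>q2; q7-a>q7; q7-b>q10; q7-c>q5; q8-a>q11; q8-b>q5; q8-c>q9; q9-a>q9; q9-b>q9; q9-c>q9; q10-a>q4; q10-b>q2; q10-c>q5; q11-a>q11; q11-b>q12; q11-c>q9; q12-a>q8; q12-b>q5; q12-c>q9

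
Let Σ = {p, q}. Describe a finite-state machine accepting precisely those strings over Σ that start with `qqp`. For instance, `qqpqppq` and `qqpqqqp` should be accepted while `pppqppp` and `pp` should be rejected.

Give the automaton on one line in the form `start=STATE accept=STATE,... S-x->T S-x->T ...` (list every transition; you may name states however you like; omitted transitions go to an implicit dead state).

start=S0 accept=S3 S0-p->S4 S0-q->S1 S1-p->S4 S1-q->S2 S2-p->S3 S2-q->S4 S3-p->S3 S3-q->S3 S4-p->S4 S4-q->S4

Walk along `qqp` while the input agrees: from S0 take `q` to S1, and so on. Any deviation drops to the rejecting sink S4. Once S3 is reached the prefix is confirmed and every continuation is accepted.
5 states suffice.
        p   q  
>  S0   S4  S1 
   S1   S4  S2 
   S2   S3  S4 
 * S3   S3  S3 
   S4   S4  S4 
(> = start, * = accepting)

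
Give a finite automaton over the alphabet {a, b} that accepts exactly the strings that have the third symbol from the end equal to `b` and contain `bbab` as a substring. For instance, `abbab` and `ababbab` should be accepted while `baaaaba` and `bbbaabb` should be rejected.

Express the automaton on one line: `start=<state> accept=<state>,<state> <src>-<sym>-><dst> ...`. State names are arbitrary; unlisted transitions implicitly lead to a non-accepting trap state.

start=q0 accept=q4,q7,q8,q9 q0-a->q0 q0-b->q1 q1-a->q0 q1-b->q2 q2-a->q3 q2-b->q2 q3-a->q0 q3-b->q4 q4-a->q5 q4-b->q6 q5-a->q7 q5-b->q4 q6-a->q8 q6-b->q9 q7-a->q10 q7-b->q11 q8-a->q7 q8-b->q4 q9-a->q8 q9-b->q9 q10-a->q10 q10-b->q11 q11-a->q5 q11-b->q6

Handle the two conditions separately and then intersect. The first has 15 states tracking the last 3 symbols read; the second has 5 states tracking whether and how much of `bbab` has been seen. A product state is a pair (one from each), accepting exactly when both do. Equivalent product states are then merged.
          a    b  
>  q0     q0   q1 
   q1     q0   q2 
   q2     q3   q2 
   q3     q0   q4 
 * q4     q5   q6 
   q5     q7   q4 
   q6     q8   q9 
 * q7    q10  q11 
 * q8     q7   q4 
 * q9     q8   q9 
   q10   q10  q11 
   q11    q5   q6 
(> = start, * = accepting)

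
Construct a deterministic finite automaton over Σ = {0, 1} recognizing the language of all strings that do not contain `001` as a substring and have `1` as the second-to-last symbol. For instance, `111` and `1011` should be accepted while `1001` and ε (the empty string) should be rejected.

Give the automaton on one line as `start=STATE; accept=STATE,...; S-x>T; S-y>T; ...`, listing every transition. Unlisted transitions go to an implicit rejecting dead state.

Build one automaton per condition and run them in lockstep. The first has 4 states tracking partial matches of the forbidden pattern `001`; the second has 7 states tracking the last 2 symbols read. A product state is a pair (one from each), accepting exactly when both do.
With 11 states:
          0    1  
>  s0     s1   s2 
   s1     s3   s4 
   s2     s5   s6 
   s3     s3   s7 
   s4     s5   s6 
 * s5     s3   s4 
 * s6     s5   s6 
   s7     s8   s9 
   s8    s10   s7 
   s9     s8   s9 
   s10   s10   s7 
(> = start, * = accepting)

start=s0; accept=s5,s6; s0-0>s1; s0-1>s2; s1-0>s3; s1-1>s4; s2-0>s5; s2-1>s6; s3-0>s3; s3-1>s7; s4-0>s5; s4-1>s6; s5-0>s3; s5-1>s4; s6-0>s5; s6-1>s6; s7-0>s8; s7-1>s9; s8-0>s10; s8-1>s7; s9-0>s8; s9-1>s9; s10-0>s10; s10-1>s7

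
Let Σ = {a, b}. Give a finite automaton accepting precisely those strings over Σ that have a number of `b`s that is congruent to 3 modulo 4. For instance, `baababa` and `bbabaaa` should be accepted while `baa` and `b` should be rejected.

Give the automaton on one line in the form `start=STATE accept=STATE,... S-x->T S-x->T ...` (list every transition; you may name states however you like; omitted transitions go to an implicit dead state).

The only thing that matters is how many `b`s have appeared, reduced mod 4. Use one state per residue: S0 for 0, …, S3 for 3. Reading `b` moves to the next residue; anything else stays put. S3 is accepting.
        a   b  
>  S0   S0  S1 
   S1   S1  S2 
   S2   S2  S3 
 * S3   S3  S0 
(> = start, * = accepting)

start=S0 accept=S3 S0-a->S0 S0-b->S1 S1-a->S1 S1-b->S2 S2-a->S2 S2-b->S3 S3-a->S3 S3-b->S0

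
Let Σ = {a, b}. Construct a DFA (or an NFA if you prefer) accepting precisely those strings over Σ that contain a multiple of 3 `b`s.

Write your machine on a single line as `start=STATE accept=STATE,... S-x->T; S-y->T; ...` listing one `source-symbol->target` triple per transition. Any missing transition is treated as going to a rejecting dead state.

start=q0; accept=q0; q0-a->q0; q0-b->q1; q1-a->q1; q1-b->q2; q2-a->q2; q2-b->q0

Keep the running count of `b`s modulo 3: each `b` advances along the cycle q0 → q1 → q2 → q0 while other symbols loop. Accept at q0.
3 states suffice.
        a   b  
>* q0   q0  q1 
   q1   q1  q2 
   q2   q2  q0 
(> = start, * = accepting)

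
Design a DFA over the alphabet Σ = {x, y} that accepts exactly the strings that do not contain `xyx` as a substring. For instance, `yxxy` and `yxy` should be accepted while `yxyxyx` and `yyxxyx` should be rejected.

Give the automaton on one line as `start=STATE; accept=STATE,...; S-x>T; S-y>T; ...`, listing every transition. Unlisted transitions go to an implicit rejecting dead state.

Track partial matches of the forbidden pattern `xyx`. State s3 is a dead state reached once `xyx` has occurred; every other state accepts. s0 means no part of `xyx` is currently matched.
With 4 states:
        x   y  
>* s0   s1  s0 
 * s1   s1  s2 
 * s2   s3  s0 
   s3   s3  s3 
(> = start, * = accepting)

start=s0; accept=s0,s1,s2; s0-x>s1; s0-y>s0; s1-x>s1; s1-y>s2; s2-x>s3; s2-y>s0; s3-x>s3; s3-y>s3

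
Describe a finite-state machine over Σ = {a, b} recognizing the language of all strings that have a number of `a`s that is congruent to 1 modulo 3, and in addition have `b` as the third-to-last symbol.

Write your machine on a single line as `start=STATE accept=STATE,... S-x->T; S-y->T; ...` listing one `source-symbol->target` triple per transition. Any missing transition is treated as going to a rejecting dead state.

Build one automaton per condition and run them in lockstep. One (3 states) tracks the count of `a`s modulo 3; the other (15 states) tracks the last 3 symbols read. Each combined state is a pair, one component from each; accept when both components accept. Minimizing collapses redundant product states.
A 14-state machine:
          a    b  
>  q0     q1   q2 
   q1     q3   q4 
   q2     q5   q6 
   q3     q0   q7 
   q4     q3   q8 
   q5     q3   q9 
   q6    q10   q6 
   q7    q11   q7 
   q8     q3  q12 
 * q9     q3   q8 
 * q10    q3   q9 
   q11   q13   q2 
 * q12    q3  q12 
 * q13    q3   q4 
(> = start, * = accepting)

start=q0; accept=q9,q10,q12,q13; q0-a->q1; q0-b->q2; q1-a->q3; q1-b->q4; q2-a->q5; q2-b->q6; q3-a->q0; q3-b->q7; q4-a->q3; q4-b->q8; q5-a->q3; q5-b->q9; q6-a->q10; q6-b->q6; q7-a->q11; q7-b->q7; q8-a->q3; q8-b->q12; q9-a->q3; q9-b->q8; q10-a->q3; q10-b->q9; q11-a->q13; q11-b->q2; q12-a->q3; q12-b->q12; q13-a->q3; q13-b->q4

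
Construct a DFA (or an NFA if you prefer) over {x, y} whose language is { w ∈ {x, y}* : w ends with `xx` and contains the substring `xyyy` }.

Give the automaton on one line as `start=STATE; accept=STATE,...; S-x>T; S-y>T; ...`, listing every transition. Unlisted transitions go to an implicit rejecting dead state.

start=q0; accept=q6; q0-x>q1; q0-y>q0; q1-x>q1; q1-y>q2; q2-x>q1; q2-y>q3; q3-x>q1; q3-y>q4; q4-x>q5; q4-y>q4; q5-x>q6; q5-y>q4; q6-x>q6; q6-y>q4

Run two small machines in parallel and take their product. The first has 3 states tracking how much of the suffix `xx` has currently been matched; the second has 5 states tracking whether and how much of `xyyy` has been seen. A product state is a pair (one from each), accepting exactly when both do. Minimizing collapses redundant product states.
7 states suffice.
        x   y  
>  q0   q1  q0 
   q1   q1  q2 
   q2   q1  q3 
   q3   q1  q4 
   q4   q5  q4 
   q5   q6  q4 
 * q6   q6  q4 
(> = start, * = accepting)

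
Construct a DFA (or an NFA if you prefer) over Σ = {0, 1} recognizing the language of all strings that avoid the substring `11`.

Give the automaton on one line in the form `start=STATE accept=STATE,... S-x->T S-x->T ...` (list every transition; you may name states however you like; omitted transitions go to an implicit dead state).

This is the complement of 'contains `11`'. Use the same substring-matching states — S0 through S2 holding how much of `11` has just been matched — but flip the accepting set: everything except the trap S2 accepts.
A 3-state machine:
        0   1  
>* S0   S0  S1 
 * S1   S0  S2 
   S2   S2  S2 
(> = start, * = accepting)

start=S0 accept=S0,S1 S0-0->S0 S0-1->S1 S1-0->S0 S1-1->S2 S2-0->S2 S2-1->S2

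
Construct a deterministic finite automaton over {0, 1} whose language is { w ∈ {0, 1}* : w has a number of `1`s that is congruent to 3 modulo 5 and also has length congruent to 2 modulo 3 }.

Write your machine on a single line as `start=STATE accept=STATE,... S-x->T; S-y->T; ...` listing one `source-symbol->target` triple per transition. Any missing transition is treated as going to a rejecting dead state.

Run two small machines in parallel and take their product. One (5 states) tracks the count of `1`s modulo 5; the other (3 states) tracks the input length modulo 3. Each combined state is a pair, one component from each; accept when both components accept.
15 states suffice.
          0    1  
>  q0     q1   q2 
   q1     q3   q4 
   q2     q4   q5 
   q3     q0   q6 
   q4     q6   q7 
   q5     q7   q8 
   q6     q2   q9 
   q7     q9  q10 
   q8    q10  q11 
   q9     q5  q12 
   q10   q12  q13 
   q11   q13   q3 
 * q12    q8  q14 
   q13   q14   q0 
   q14   q11   q1 
(> = start, * = accepting)

start=q0; accept=q12; q0-0->q1; q0-1->q2; q1-0->q3; q1-1->q4; q2-0->q4; q2-1->q5; q3-0->q0; q3-1->q6; q4-0->q6; q4-1->q7; q5-0->q7; q5-1->q8; q6-0->q2; q6-1->q9; q7-0->q9; q7-1->q10; q8-0->q10; q8-1->q11; q9-0->q5; q9-1->q12; q10-0->q12; q10-1->q13; q11-0->q13; q11-1->q3; q12-0->q8; q12-1->q14; q13-0->q14; q13-1->q0; q14-0->q11; q14-1->q1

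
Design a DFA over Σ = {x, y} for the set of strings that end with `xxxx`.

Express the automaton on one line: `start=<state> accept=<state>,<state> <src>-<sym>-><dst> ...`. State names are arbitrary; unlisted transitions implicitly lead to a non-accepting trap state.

start=s0 accept=s4 s0-x->s1 s0-y->s0 s1-x->s2 s1-y->s0 s2-x->s3 s2-y->s0 s3-x->s4 s3-y->s0 s4-x->s4 s4-y->s0

Remember how much of `xxxx` the current input suffix matches. State s0 means no match yet; s1 means the last symbol is `x`; s2 means the last 2 symbols are `xx`; s3 means the last 3 symbols are `xxx`; s4 means the last 4 symbols are `xxxx`. Only s4 accepts. On a mismatch, fall back to the longest proper suffix that is still a prefix of `xxxx`.
        x   y  
>  s0   s1  s0 
   s1   s2  s0 
   s2   s3  s0 
   s3   s4  s0 
 * s4   s4  s0 
(> = start, * = accepting)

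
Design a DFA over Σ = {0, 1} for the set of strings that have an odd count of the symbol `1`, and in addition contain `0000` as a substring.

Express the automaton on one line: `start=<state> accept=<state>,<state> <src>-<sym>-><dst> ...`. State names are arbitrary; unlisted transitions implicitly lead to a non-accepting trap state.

Handle the two conditions separately and then intersect. The first has 2 states tracking the count of `1`s modulo 2; the second has 5 states tracking whether and how much of `0000` has been seen. A product state is a pair (one from each), accepting exactly when both do.
        0   1  
>  S0   S1  S2 
   S1   S3  S2 
   S2   S4  S0 
   S3   S5  S2 
   S4   S6  S0 
   S5   S7  S2 
   S6   S8  S0 
   S7   S7  S9 
   S8   S9  S0 
 * S9   S9  S7 
(> = start, * = accepting)

start=S0 accept=S9 S0-0->S1 S0-1->S2 S1-0->S3 S1-1->S2 S2-0->S4 S2-1->S0 S3-0->S5 S3-1->S2 S4-0->S6 S4-1->S0 S5-0->S7 S5-1->S2 S6-0->S8 S6-1->S0 S7-0->S7 S7-1->S9 S8-0->S9 S8-1->S0 S9-0->S9 S9-1->S7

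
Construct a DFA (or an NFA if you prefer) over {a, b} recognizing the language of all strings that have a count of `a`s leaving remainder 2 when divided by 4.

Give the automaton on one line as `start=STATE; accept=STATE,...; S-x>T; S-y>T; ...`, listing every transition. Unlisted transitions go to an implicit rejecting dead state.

start=q0; accept=q2; q0-a>q1; q0-b>q0; q1-a>q2; q1-b>q1; q2-a>q3; q2-b>q2; q3-a>q0; q3-b>q3

The only thing that matters is how many `a`s have appeared, reduced mod 4. Use one state per residue: q0 for 0, …, q3 for 3. Reading `a` moves to the next residue; anything else stays put. q2 is accepting.
4 states suffice.
        a   b  
>  q0   q1  q0 
   q1   q2  q1 
 * q2   q3  q2 
   q3   q0  q3 
(> = start, * = accepting)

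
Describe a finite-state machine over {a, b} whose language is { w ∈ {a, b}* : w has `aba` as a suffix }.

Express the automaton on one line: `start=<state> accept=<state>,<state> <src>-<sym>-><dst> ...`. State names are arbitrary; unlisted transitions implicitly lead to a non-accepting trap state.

start=q0 accept=q3 q0-a->q1 q0-b->q0 q1-a->q1 q1-b->q2 q2-a->q3 q2-b->q0 q3-a->q1 q3-b->q2

Remember how much of `aba` the current input suffix matches. State q0 means no match yet; q1 means the last symbol is `a`; q2 means the last 2 symbols are `ab`; q3 means the last 3 symbols are `aba`. Only q3 accepts. On a mismatch, fall back to the longest proper suffix that is still a prefix of `aba`.
A 4-state machine:
        a   b  
>  q0   q1  q0 
   q1   q1  q2 
   q2   q3  q0 
 * q3   q1  q2 
(> = start, * = accepting)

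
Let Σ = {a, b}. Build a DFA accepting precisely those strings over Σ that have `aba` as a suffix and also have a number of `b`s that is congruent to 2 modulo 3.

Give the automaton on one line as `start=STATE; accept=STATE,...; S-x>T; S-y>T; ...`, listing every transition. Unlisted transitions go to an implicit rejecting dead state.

Handle the two conditions separately and then intersect. One (4 states) tracks how much of the suffix `aba` has currently been matched; the other (3 states) tracks the count of `b`s modulo 3. Each combined state is a pair, one component from each; accept when both components accept. Minimizing collapses redundant product states.
With 6 states:
        a   b  
>  S0   S0  S1 
   S1   S2  S3 
   S2   S2  S4 
   S3   S3  S0 
   S4   S5  S0 
 * S5   S3  S0 
(> = start, * = accepting)

start=S0; accept=S5; S0-a>S0; S0-b>S1; S1-a>S2; S1-b>S3; S2-a>S2; S2-b>S4; S3-a>S3; S3-b>S0; S4-a>S5; S4-b>S0; S5-a>S3; S5-b>S0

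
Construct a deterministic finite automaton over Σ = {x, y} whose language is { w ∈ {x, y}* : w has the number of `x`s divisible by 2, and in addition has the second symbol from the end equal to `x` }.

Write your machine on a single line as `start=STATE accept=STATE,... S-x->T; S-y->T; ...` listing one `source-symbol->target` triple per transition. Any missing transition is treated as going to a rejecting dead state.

Handle the two conditions separately and then intersect. One (2 states) tracks the count of `x`s modulo 2; the other (7 states) tracks the last 2 symbols read. Each combined state is a pair, one component from each; accept when both components accept.
11 states suffice.
          x    y  
>  q0     q1   q2 
   q1     q3   q4 
   q2     q5   q6 
 * q3     q7   q8 
   q4     q9  q10 
   q5     q3   q4 
   q6     q5   q6 
   q7     q3   q4 
 * q8     q5   q6 
   q9     q7   q8 
   q10    q9  q10 
(> = start, * = accepting)

start=q0; accept=q3,q8; q0-x->q1; q0-y->q2; q1-x->q3; q1-y->q4; q2-x->q5; q2-y->q6; q3-x->q7; q3-y->q8; q4-x->q9; q4-y->q10; q5-x->q3; q5-y->q4; q6-x->q5; q6-y->q6; q7-x->q3; q7-y->q4; q8-x->q5; q8-y->q6; q9-x->q7; q9-y->q8; q10-x->q9; q10-y->q10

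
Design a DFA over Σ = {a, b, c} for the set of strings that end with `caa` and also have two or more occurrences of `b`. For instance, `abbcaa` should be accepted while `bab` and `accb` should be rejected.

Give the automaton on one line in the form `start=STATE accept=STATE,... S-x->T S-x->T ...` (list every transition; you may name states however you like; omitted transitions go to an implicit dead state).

Run two small machines in parallel and take their product. One (4 states) tracks how much of the suffix `caa` has currently been matched; the other (4 states) tracks the count of `b`s, saturating at 3. Each combined state is a pair, one component from each; accept when both components accept. Equivalent product states are then merged.
        a   b   c  
>  q0   q0  q1  q0 
   q1   q1  q2  q1 
   q2   q2  q2  q3 
   q3   q4  q2  q3 
   q4   q5  q2  q3 
 * q5   q2  q2  q3 
(> = start, * = accepting)

start=q0 accept=q5 q0-a->q0 q0-b->q1 q0-c->q0 q1-a->q1 q1-b->q2 q1-c->q1 q2-a->q2 q2-b->q2 q2-c->q3 q3-a->q4 q3-b->q2 q3-c->q3 q4-a->q5 q4-b->q2 q4-c->q3 q5-a->q2 q5-b->q2 q5-c->q3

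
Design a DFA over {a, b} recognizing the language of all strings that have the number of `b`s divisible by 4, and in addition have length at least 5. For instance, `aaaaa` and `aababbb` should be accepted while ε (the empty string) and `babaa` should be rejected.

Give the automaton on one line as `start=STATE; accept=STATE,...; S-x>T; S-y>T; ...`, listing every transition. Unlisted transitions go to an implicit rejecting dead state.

start=q0; accept=q11; q0-a>q1; q0-b>q2; q1-a>q3; q1-b>q4; q2-a>q4; q2-b>q5; q3-a>q6; q3-b>q4; q4-a>q4; q4-b>q7; q5-a>q7; q5-b>q8; q6-a>q9; q6-b>q4; q7-a>q7; q7-b>q10; q8-a>q10; q8-b>q9; q9-a>q11; q9-b>q4; q10-a>q10; q10-b>q11; q11-a>q11; q11-b>q4

Build one automaton per condition and run them in lockstep. One (4 states) tracks the count of `b`s modulo 4; the other (7 states) tracks the input length, saturating at 6. Each combined state is a pair, one component from each; accept when both components accept. After merging equivalent states the machine shrinks.
          a    b  
>  q0     q1   q2 
   q1     q3   q4 
   q2     q4   q5 
   q3     q6   q4 
   q4     q4   q7 
   q5     q7   q8 
   q6     q9   q4 
   q7     q7  q10 
   q8    q10   q9 
   q9    q11   q4 
   q10   q10  q11 
 * q11   q11   q4 
(> = start, * = accepting)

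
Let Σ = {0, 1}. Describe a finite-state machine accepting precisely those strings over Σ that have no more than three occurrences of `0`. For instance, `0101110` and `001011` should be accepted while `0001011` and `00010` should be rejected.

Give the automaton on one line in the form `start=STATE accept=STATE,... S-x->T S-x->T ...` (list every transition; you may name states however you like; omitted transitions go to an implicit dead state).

start=q0 accept=q0,q1,q2,q3 q0-0->q1 q0-1->q0 q1-0->q2 q1-1->q1 q2-0->q3 q2-1->q2 q3-0->q4 q3-1->q3 q4-0->q4 q4-1->q4

Count `0`s, saturating at 4: states q0 through q3 mean 0 through 3 `0`s seen; q4 means more than 3. Each `0` increments (capped at q4); other symbols loop. Accept from {q0, q1, q2, q3}.
        0   1  
>* q0   q1  q0 
 * q1   q2  q1 
 * q2   q3  q2 
 * q3   q4  q3 
   q4   q4  q4 
(> = start, * = accepting)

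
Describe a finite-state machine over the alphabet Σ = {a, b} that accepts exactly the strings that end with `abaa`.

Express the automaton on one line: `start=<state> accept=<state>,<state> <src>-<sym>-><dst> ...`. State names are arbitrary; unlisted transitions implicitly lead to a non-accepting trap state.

start=S0 accept=S4 S0-a->S1 S0-b->S0 S1-a->S1 S1-b->S2 S2-a->S3 S2-b->S0 S3-a->S4 S3-b->S2 S4-a->S1 S4-b->S2

Remember how much of `abaa` the current input suffix matches. State S0 means no match yet; S1 means the last symbol is `a`; S2 means the last 2 symbols are `ab`; S3 means the last 3 symbols are `aba`; S4 means the last 4 symbols are `abaa`. Only S4 accepts. On a mismatch, fall back to the longest proper suffix that is still a prefix of `abaa`.
With 5 states:
        a   b  
>  S0   S1  S0 
   S1   S1  S2 
   S2   S3  S0 
   S3   S4  S2 
 * S4   S1  S2 
(> = start, * = accepting)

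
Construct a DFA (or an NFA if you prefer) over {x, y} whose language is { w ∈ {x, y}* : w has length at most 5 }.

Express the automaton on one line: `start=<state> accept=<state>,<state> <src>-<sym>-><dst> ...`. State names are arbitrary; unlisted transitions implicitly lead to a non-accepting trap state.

start=S0 accept=S0,S1,S2,S3,S4,S5 S0-x->S1 S0-y->S1 S1-x->S2 S1-y->S2 S2-x->S3 S2-y->S3 S3-x->S4 S3-y->S4 S4-x->S5 S4-y->S5 S5-x->S6 S5-y->S6 S6-x->S6 S6-y->S6

Count input length up to 6: every symbol moves from S0 toward S6, which means 'more than 5' and absorbs. Accept from {S0, S1, S2, S3, S4, S5}.
        x   y  
>* S0   S1  S1 
 * S1   S2  S2 
 * S2   S3  S3 
 * S3   S4  S4 
 * S4   S5  S5 
 * S5   S6  S6 
   S6   S6  S6 
(> = start, * = accepting)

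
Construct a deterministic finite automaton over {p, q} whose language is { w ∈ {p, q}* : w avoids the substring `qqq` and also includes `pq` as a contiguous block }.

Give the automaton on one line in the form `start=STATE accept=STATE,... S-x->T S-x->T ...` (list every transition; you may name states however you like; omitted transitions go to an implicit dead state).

Build one automaton per condition and run them in lockstep. The first has 4 states tracking partial matches of the forbidden pattern `qqq`; the second has 3 states tracking whether and how much of `pq` has been seen. A product state is a pair (one from each), accepting exactly when both do.
A 10-state machine:
        p   q  
>  s0   s1  s2 
   s1   s1  s3 
   s2   s1  s4 
 * s3   s5  s6 
   s4   s1  s7 
 * s5   s5  s3 
 * s6   s5  s8 
   s7   s9  s7 
   s8   s8  s8 
   s9   s9  s8 
(> = start, * = accepting)

start=s0 accept=s3,s5,s6 s0-p->s1 s0-q->s2 s1-p->s1 s1-q->s3 s2-p->s1 s2-q->s4 s3-p->s5 s3-q->s6 s4-p->s1 s4-q->s7 s5-p->s5 s5-q->s3 s6-p->s5 s6-q->s8 s7-p->s9 s7-q->s7 s8-p->s8 s8-q->s8 s9-p->s9 s9-q->s8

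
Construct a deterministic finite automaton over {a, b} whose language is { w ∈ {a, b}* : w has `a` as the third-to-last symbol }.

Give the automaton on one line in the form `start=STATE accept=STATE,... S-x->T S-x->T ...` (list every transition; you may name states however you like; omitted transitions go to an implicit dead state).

start=s0 accept=s7,s8,s9,s10 s0-a->s1 s0-b->s2 s1-a->s3 s1-b->s4 s2-a->s5 s2-b->s6 s3-a->s7 s3-b->s8 s4-a->s9 s4-b->s10 s5-a->s11 s5-b->s12 s6-a->s13 s6-b->s14 s7-a->s7 s7-b->s8 s8-a->s9 s8-b->s10 s9-a->s11 s9-b->s12 s10-a->s13 s10-b->s14 s11-a->s7 s11-b->s8 s12-a->s9 s12-b->s10 s13-a->s11 s13-b->s12 s14-a->s13 s14-b->s14

Because acceptance depends on a position counted from the end, the machine has to buffer the most recent 3 symbols. Make each state the string of the last up-to-3 symbols read; on input `x` shift the window left and append `x`. Accept when the buffered window has length 3 and begins with `a`.
A 15-state machine:
          a    b  
>  s0     s1   s2 
   s1     s3   s4 
   s2     s5   s6 
   s3     s7   s8 
   s4     s9  s10 
   s5    s11  s12 
   s6    s13  s14 
 * s7     s7   s8 
 * s8     s9  s10 
 * s9    s11  s12 
 * s10   s13  s14 
   s11    s7   s8 
   s12    s9  s10 
   s13   s11  s12 
   s14   s13  s14 
(> = start, * = accepting)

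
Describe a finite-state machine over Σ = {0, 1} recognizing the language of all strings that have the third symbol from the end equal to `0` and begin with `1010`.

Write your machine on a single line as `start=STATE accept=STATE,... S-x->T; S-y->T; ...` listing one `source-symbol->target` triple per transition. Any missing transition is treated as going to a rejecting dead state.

Build one automaton per condition and run them in lockstep. The first has 15 states tracking the last 3 symbols read; the second has 6 states tracking whether the input so far still matches the prefix `1010`. A product state is a pair (one from each), accepting exactly when both do. Minimizing collapses redundant product states.
With 13 states:
          0    1  
>  s0     s1   s2 
   s1     s1   s1 
   s2     s3   s1 
   s3     s1   s4 
   s4     s5   s1 
 * s5     s6   s7 
   s6     s8   s9 
   s7     s5  s10 
 * s8     s8   s9 
 * s9     s5  s10 
 * s10   s11  s12 
   s11    s6   s7 
   s12   s11  s12 
(> = start, * = accepting)

start=s0; accept=s5,s8,s9,s10; s0-0->s1; s0-1->s2; s1-0->s1; s1-1->s1; s2-0->s3; s2-1->s1; s3-0->s1; s3-1->s4; s4-0->s5; s4-1->s1; s5-0->s6; s5-1->s7; s6-0->s8; s6-1->s9; s7-0->s5; s7-1->s10; s8-0->s8; s8-1->s9; s9-0->s5; s9-1->s10; s10-0->s11; s10-1->s12; s11-0->s6; s11-1->s7; s12-0->s11; s12-1->s12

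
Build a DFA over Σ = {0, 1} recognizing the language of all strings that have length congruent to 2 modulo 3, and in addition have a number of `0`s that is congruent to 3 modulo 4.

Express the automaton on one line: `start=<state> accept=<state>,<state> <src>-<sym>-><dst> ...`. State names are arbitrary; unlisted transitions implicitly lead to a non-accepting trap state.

Handle the two conditions separately and then intersect. The first has 3 states tracking the input length modulo 3; the second has 4 states tracking the count of `0`s modulo 4. A product state is a pair (one from each), accepting exactly when both do.
A 12-state machine:
          0    1  
>  S0     S1   S2 
   S1     S3   S4 
   S2     S4   S5 
   S3     S6   S7 
   S4     S7   S8 
   S5     S8   S0 
   S6     S2   S9 
   S7     S9  S10 
   S8    S10   S1 
   S9     S5  S11 
   S10   S11   S3 
 * S11    S0   S6 
(> = start, * = accepting)

start=S0 accept=S11 S0-0->S1 S0-1->S2 S1-0->S3 S1-1->S4 S2-0->S4 S2-1->S5 S3-0->S6 S3-1->S7 S4-0->S7 S4-1->S8 S5-0->S8 S5-1->S0 S6-0->S2 S6-1->S9 S7-0->S9 S7-1->S10 S8-0->S10 S8-1->S1 S9-0->S5 S9-1->S11 S10-0->S11 S10-1->S3 S11-0->S0 S11-1->S6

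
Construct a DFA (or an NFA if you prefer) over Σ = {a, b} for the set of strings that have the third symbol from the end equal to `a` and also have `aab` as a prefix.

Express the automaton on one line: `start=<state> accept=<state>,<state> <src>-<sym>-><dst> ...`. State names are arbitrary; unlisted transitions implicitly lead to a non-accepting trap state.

Run two small machines in parallel and take their product. The first has 15 states tracking the last 3 symbols read; the second has 5 states tracking whether the input so far still matches the prefix `aab`. A product state is a pair (one from each), accepting exactly when both do. Equivalent product states are then merged.
12 states suffice.
          a    b  
>  S0     S1   S2 
   S1     S3   S2 
   S2     S2   S2 
   S3     S2   S4 
 * S4     S5   S6 
 * S5     S7   S8 
 * S6     S9  S10 
   S7    S11   S4 
   S8     S5   S6 
   S9     S7   S8 
   S10    S9  S10 
 * S11   S11   S4 
(> = start, * = accepting)

start=S0 accept=S4,S5,S6,S11 S0-a->S1 S0-b->S2 S1-a->S3 S1-b->S2 S2-a->S2 S2-b->S2 S3-a->S2 S3-b->S4 S4-a->S5 S4-b->S6 S5-a->S7 S5-b->S8 S6-a->S9 S6-b->S10 S7-a->S11 S7-b->S4 S8-a->S5 S8-b->S6 S9-a->S7 S9-b->S8 S10-a->S9 S10-b->S10 S11-a->S11 S11-b->S4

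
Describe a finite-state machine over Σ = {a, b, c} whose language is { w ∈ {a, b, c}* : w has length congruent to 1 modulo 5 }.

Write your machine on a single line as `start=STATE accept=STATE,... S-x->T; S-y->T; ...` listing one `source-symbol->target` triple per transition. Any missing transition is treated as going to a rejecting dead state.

start=q0; accept=q1; q0-a->q1; q0-b->q1; q0-c->q1; q1-a->q2; q1-b->q2; q1-c->q2; q2-a->q3; q2-b->q3; q2-c->q3; q3-a->q4; q3-b->q4; q3-c->q4; q4-a->q0; q4-b->q0; q4-c->q0

Count input length modulo 5: every symbol advances one step around the cycle q0 → q1 → q2 → q3 → q4 → q0. Accept at q1.
        a   b   c  
>  q0   q1  q1  q1 
 * q1   q2  q2  q2 
   q2   q3  q3  q3 
   q3   q4  q4  q4 
   q4   q0  q0  q0 
(> = start, * = accepting)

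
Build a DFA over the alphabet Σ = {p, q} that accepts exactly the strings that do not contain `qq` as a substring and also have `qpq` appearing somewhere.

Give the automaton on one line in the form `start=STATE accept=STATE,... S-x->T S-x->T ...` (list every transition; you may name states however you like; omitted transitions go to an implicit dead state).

Handle the two conditions separately and then intersect. The first has 3 states tracking partial matches of the forbidden pattern `qq`; the second has 4 states tracking whether and how much of `qpq` has been seen. A product state is a pair (one from each), accepting exactly when both do. Minimizing collapses redundant product states.
A 6-state machine:
       p  q 
>  A   A  B 
   B   C  D 
   C   A  E 
   D   D  D 
 * E   F  D 
 * F   F  E 
(> = start, * = accepting)

start=A accept=E,F A-p->A A-q->B B-p->C B-q->D C-p->A C-q->E D-p->D D-q->D E-p->F E-q->D F-p->F F-q->E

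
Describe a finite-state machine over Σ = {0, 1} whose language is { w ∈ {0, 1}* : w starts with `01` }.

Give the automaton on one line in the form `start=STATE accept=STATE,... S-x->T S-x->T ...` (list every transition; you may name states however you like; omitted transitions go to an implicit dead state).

start=s0 accept=s2 s0-0->s1 s0-1->s3 s1-0->s3 s1-1->s2 s2-0->s2 s2-1->s2 s3-0->s3 s3-1->s3

Check the first 2 symbols one by one: s0 through s1 record how many have matched `01` so far; any wrong symbol goes to the dead state s3. After all 2 match we enter the accepting sink s2.
        0   1  
>  s0   s1  s3 
   s1   s3  s2 
 * s2   s2  s2 
   s3   s3  s3 
(> = start, * = accepting)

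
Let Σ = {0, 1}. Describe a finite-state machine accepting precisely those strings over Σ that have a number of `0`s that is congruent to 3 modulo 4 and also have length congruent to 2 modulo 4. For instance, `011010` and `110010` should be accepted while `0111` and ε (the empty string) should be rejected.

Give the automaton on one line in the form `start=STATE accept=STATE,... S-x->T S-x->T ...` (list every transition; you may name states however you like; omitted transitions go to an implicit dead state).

Build one automaton per condition and run them in lockstep. One (4 states) tracks the count of `0`s modulo 4; the other (4 states) tracks the input length modulo 4. Each combined state is a pair, one component from each; accept when both components accept.
       0  1 
>  A   B  C 
   B   D  E 
   C   E  F 
   D   G  H 
   E   H  I 
   F   I  J 
   G   A  K 
   H   K  L 
   I   L  M 
   J   M  A 
   K   C  N 
   L   N  O 
   M   O  B 
   N   F  P 
   O   P  D 
 * P   J  G 
(> = start, * = accepting)

start=A accept=P A-0->B A-1->C B-0->D B-1->E C-0->E C-1->F D-0->G D-1->H E-0->H E-1->I F-0->I F-1->J G-0->A G-1->K H-0->K H-1->L I-0->L I-1->M J-0->M J-1->A K-0->C K-1->N L-0->N L-1->O M-0->O M-1->B N-0->F N-1->P O-0->P O-1->D P-0->J P-1->G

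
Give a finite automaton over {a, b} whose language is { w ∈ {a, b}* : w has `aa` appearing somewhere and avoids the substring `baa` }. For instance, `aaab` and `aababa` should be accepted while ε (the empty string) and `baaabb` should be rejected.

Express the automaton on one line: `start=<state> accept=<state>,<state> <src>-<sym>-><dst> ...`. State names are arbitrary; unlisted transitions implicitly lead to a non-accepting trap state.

start=q0 accept=q3,q4,q5 q0-a->q1 q0-b->q2 q1-a->q3 q1-b->q2 q2-a->q2 q2-b->q2 q3-a->q3 q3-b->q4 q4-a->q5 q4-b->q4 q5-a->q2 q5-b->q4

Run two small machines in parallel and take their product. The first has 3 states tracking whether and how much of `aa` has been seen; the second has 4 states tracking partial matches of the forbidden pattern `baa`. A product state is a pair (one from each), accepting exactly when both do. Equivalent product states are then merged.
        a   b  
>  q0   q1  q2 
   q1   q3  q2 
   q2   q2  q2 
 * q3   q3  q4 
 * q4   q5  q4 
 * q5   q2  q4 
(> = start, * = accepting)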